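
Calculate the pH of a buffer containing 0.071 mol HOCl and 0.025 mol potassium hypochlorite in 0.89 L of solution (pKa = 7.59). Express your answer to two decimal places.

pH = 7.14

Using pH = pKa + log([base]/[acid]) with [base]/[acid] = 0.025/0.071:
pH = 7.59 + (-0.453) = 7.14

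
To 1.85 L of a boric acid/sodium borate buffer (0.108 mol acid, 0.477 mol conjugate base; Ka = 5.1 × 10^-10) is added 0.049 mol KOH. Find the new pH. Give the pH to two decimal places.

After neutralization: n(B(OH)3) = 0.059 mol, n(B(OH)4-) = 0.526 mol.
pKa = −log(5.1 × 10^-10) = 9.292
Henderson–Hasselbalch with mole ratio 0.526/0.059: pH = 9.292 + (+0.950)

pH = 10.24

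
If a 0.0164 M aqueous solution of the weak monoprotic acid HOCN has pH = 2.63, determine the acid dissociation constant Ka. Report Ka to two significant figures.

Ka = 3.9 × 10^-4

[H+] = 10^(-2.63) = 2.34 × 10^-3 M
At equilibrium [HA] = 0.0164 − 2.34 × 10^-3 = 1.41 × 10^-2 M
Ka = [H+][A-]/[HA] = (2.34 × 10^-3)² / 1.41 × 10^-2 = 3.9 × 10^-4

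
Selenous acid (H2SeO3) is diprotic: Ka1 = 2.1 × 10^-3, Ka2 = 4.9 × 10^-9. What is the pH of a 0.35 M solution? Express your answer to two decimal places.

pH = 1.58

Since Ka1 ≫ Ka2, the first ionization dominates [H+].
Ka1 = x²/(0.35 − x) = 2.1 × 10^-3
Solving the quadratic: x = (−Ka1 + √(Ka1² + 4·Ka1·C₀))/2 = 2.61 × 10^-2 M
pH = −log(2.61 × 10^-2) = 1.58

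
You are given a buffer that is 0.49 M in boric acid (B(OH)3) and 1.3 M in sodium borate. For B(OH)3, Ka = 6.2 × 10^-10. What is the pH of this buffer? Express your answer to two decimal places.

pH = 9.63

pKa = −log(6.2 × 10^-10) = 9.208
pH = pKa + log([A⁻]/[HA]) = 9.208 + log(1.3/0.49)
pH = 9.208 + (+0.424) = 9.63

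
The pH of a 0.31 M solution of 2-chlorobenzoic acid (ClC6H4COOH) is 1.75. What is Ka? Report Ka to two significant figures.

Ka = 1.1 × 10^-3

[H+] = 10^(-1.75) = 1.78 × 10^-2 M
At equilibrium [HA] = 0.31 − 1.78 × 10^-2 = 2.92 × 10^-1 M
Ka = [H+][A-]/[HA] = (1.78 × 10^-2)² / 2.92 × 10^-1 = 1.1 × 10^-3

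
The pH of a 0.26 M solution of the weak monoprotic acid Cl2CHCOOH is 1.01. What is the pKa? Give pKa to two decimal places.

pKa = 1.23

[H+] = 10^(-1.01) = 9.77 × 10^-2 M
At equilibrium [HA] = 0.26 − 9.77 × 10^-2 = 1.62 × 10^-1 M
Ka = [H+][A-]/[HA] = (9.77 × 10^-2)² / 1.62 × 10^-1 = 5.89 × 10^-2
pKa = -log(5.89 × 10^-2) = 1.23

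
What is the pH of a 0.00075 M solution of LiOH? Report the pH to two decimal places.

LiOH is a strong base; [OH-] = 0.00075 M.
pOH = -log(0.00075) = 3.12
pH = 14.00 - 3.12 = 10.88

pH = 10.88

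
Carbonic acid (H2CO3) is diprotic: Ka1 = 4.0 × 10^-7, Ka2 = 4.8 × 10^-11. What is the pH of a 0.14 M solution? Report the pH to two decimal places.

Since Ka1 ≫ Ka2, the first ionization dominates [H+].
Ka1 = x²/(0.14 − x) = 4.0 × 10^-7
x ≈ √(4.0 × 10^-7 × 0.14) = 2.37 × 10^-4 M
pH = −log(2.37 × 10^-4) = 3.63

pH = 3.63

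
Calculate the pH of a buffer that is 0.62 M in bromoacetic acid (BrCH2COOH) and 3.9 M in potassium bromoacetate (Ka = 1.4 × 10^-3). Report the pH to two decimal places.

pKa = −log(1.4 × 10^-3) = 2.854
Using pH = pKa + log([base]/[acid]) with [base]/[acid] = 3.9/0.62:
pH = 2.854 + (+0.799) = 3.65

pH = 3.65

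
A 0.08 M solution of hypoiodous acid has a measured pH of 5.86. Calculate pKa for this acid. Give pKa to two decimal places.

pKa = 10.62

[H+] = 10^(-5.86) = 1.38 × 10^-6 M
At equilibrium [HA] = 0.08 − 1.38 × 10^-6 = 8.00 × 10^-2 M
Ka = [H+][A-]/[HA] = (1.38 × 10^-6)² / 8.00 × 10^-2 = 2.38 × 10^-11
pKa = -log(2.38 × 10^-11) = 10.62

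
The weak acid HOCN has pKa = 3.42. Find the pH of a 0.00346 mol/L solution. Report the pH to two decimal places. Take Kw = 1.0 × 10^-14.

pH = 3.01

HOCN ⇌ OCN- + H+
Ka = 10^(−3.42) = 3.80 × 10^-4
From the ICE table, Ka = x²/(0.00346 − x) = 3.80 × 10^-4.
The 5% rule fails; solving x² + Ka·x − Ka·C₀ = 0 exactly:
x = [−0.00038 + √(0.00038² + 5.26e-06)]/2 = 9.72 × 10^-4 M
pH = −log(9.72 × 10^-4) = 3.01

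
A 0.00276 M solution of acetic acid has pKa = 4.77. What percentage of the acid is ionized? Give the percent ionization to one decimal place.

7.5%

CH3COOH ⇌ CH3COO- + H+; let x = [H+] at equilibrium.
Ka = 10^(−4.77) = 1.70 × 10^-5
Ka = x²/(C₀ − x); solving the quadratic gives x = 2.08 × 10^-4 M.
% ionization = x/C₀ × 100% = 2.08 × 10^-4/0.00276 × 100% = 7.5%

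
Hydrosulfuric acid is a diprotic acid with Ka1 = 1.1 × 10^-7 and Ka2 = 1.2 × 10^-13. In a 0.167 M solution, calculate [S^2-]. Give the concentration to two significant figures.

First ionization gives [H+] ≈ [HS-] = 1.36 × 10^-4 M.
Second step: Ka2 = [H+][S^2-]/[HS-] ≈ [S^2-] (since [H+] ≈ [HS-]).
So [S^2-] ≈ Ka2.

1.2 × 10^-13 M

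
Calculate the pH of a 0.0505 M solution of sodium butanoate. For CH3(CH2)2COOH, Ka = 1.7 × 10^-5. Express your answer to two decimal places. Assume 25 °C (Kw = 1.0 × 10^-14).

CH3(CH2)2COO- is the conjugate base of the weak acid CH3(CH2)2COOH.
Kb = Kw/Ka = 1.0×10^-14 / 1.7 × 10^-5 = 5.88 × 10^-10
From the ICE table, Kb = x²/(0.0505 − x) = 5.88 × 10^-10.
Assume x ≪ 0.0505: x ≈ √(5.88 × 10^-10 × 0.0505) = 5.45 × 10^-6 M
pOH = 5.26, so pH = 14.00 − pOH = 8.74

pH = 8.74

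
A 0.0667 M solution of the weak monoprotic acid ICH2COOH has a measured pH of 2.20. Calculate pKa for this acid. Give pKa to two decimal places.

[H+] = 10^(-2.20) = 6.31 × 10^-3 M
At equilibrium [HA] = 0.0667 − 6.31 × 10^-3 = 6.04 × 10^-2 M
Ka = [H+][A-]/[HA] = (6.31 × 10^-3)² / 6.04 × 10^-2 = 6.59 × 10^-4
pKa = -log(6.59 × 10^-4) = 3.18

pKa = 3.18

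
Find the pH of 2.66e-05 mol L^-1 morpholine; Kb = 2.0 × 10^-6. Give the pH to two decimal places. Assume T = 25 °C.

pH = 8.80

C4H8ONH + H2O ⇌ C4H8ONH2+ + OH-
Kb = [OH-]²/(2.66e-05 − [OH-]) = 2.0 × 10^-6
Here C₀/Kb ≈ 13.3, so the small-[OH-] approximation fails. Use the quadratic:
[OH-] = [−2e-06 + √(2e-06² + 2.13e-10)]/2 = 6.36 × 10^-6 M
pOH = 5.20, so pH = 14.00 − pOH = 8.80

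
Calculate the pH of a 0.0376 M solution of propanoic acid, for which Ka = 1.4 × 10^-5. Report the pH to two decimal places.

CH3CH2COOH ⇌ CH3CH2COO- + H+
From the ICE table, Ka = x²/(0.0376 − x) = 1.4 × 10^-5.
Since Ka ≪ C₀, x ≈ √(Ka·C₀) = 7.26 × 10^-4 M.
Check: 1.9% ionized — well under 5%, approximation valid.
pH = −log[H+] = −log(7.26 × 10^-4) = 3.14

pH = 3.14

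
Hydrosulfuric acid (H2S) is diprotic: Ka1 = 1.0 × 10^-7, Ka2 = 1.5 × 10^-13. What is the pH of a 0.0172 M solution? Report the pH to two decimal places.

Ka1 ≫ Ka2, so treat the first dissociation as the only significant source of H+.
Ka1 = x²/(0.0172 − x) = 1.0 × 10^-7
x ≈ √(1.0 × 10^-7 × 0.0172) = 4.15 × 10^-5 M
pH = −log(4.15 × 10^-5) = 4.38

pH = 4.38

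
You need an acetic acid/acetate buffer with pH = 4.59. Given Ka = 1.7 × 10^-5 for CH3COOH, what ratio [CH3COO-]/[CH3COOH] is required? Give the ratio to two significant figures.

ratio = 0.66

pKa = -log(1.7 × 10^-5) = 4.770
pH = pKa + log(r) ⇒ log(r) = 4.59 − 4.770 = -0.180
r = [CH3COO-]/[CH3COOH] = 10^(-0.180) = 0.661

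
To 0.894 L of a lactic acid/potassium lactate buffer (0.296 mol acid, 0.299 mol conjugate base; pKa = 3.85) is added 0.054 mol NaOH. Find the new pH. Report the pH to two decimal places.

OH- converts CH3CH(OH)COOH to CH3CH(OH)COO-: CH3CH(OH)COOH → 0.242 mol, CH3CH(OH)COO- → 0.353 mol.
Henderson–Hasselbalch with mole ratio 0.353/0.242: pH = 3.85 + (+0.164)

pH = 4.01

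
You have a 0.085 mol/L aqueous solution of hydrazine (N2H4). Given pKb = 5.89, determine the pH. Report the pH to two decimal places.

N2H4 + H2O ⇌ N2H5+ + OH-
Kb = 10^(−5.89) = 1.29 × 10^-6
From the ICE table, Kb = [OH-]²/(0.085 − [OH-]) = 1.29 × 10^-6.
Assume [OH-] ≪ 0.085: [OH-] ≈ √(1.29 × 10^-6 × 0.085) = 3.31 × 10^-4 M
pOH = 3.48, so pH = 14.00 − pOH = 10.52

pH = 10.52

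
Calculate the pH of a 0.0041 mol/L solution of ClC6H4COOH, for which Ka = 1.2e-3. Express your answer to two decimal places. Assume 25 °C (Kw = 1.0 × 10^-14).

ClC6H4COOH ⇌ ClC6H4COO- + H+
From the ICE table, Ka = x²/(0.0041 − x) = 1.2 × 10^-3.
Here C₀/Ka ≈ 3.42, so the small-x approximation fails. Use the quadratic:
x = (−Ka + √(Ka² + 4·Ka·C₀))/2 = 1.70 × 10^-3 M
pH = −log[H+] = −log(1.70 × 10^-3) = 2.77

pH = 2.77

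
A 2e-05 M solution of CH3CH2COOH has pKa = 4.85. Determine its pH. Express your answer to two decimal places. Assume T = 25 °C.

pH = 4.95

CH3CH2COOH ⇌ CH3CH2COO- + H+
Ka = 10^(−4.85) = 1.41 × 10^-5
Ka = x²/(2e-05 − x) = 1.41 × 10^-5
The 5% rule fails; solving x² + Ka·x − Ka·C₀ = 0 exactly:
x = [−1.41e-05 + √(1.41e-05² + 1.13e-09)]/2 = 1.12 × 10^-5 M
pH = −log[H+] = −log(1.12 × 10^-5) = 4.95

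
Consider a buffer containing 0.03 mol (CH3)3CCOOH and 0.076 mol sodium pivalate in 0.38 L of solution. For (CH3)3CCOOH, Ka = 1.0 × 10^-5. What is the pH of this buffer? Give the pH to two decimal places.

pH = 5.40

pKa = −log(1.0 × 10^-5) = 5.000
Henderson–Hasselbalch: pH = pKa + log([(CH3)3CCOO-]/[(CH3)3CCOOH]) = 5.000 + log(0.076/0.03)
pH = 5.000 + (+0.404) = 5.40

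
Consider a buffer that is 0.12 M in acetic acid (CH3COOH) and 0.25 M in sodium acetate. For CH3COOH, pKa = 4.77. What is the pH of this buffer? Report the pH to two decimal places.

pH = 5.09

pH = pKa + log([A⁻]/[HA]) = 4.77 + log(0.25/0.12)
pH = 4.77 + (+0.319) = 5.09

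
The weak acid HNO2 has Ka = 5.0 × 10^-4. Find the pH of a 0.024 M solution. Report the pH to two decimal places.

pH = 2.49

HNO2 ⇌ NO2- + H+
Let x = [H+] at equilibrium. Ka = x²/(0.024 − x).
The 5% rule fails; solving x² + Ka·x − Ka·C₀ = 0 exactly:
x = [−0.0005 + √(0.0005² + 4.8e-05)]/2 = 3.22 × 10^-3 M
pH = −log(3.22 × 10^-3) = 2.49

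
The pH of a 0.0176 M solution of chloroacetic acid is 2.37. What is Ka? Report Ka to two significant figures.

[H+] = 10^(-2.37) = 4.27 × 10^-3 M
At equilibrium [HA] = 0.0176 − 4.27 × 10^-3 = 1.33 × 10^-2 M
Ka = [H+][A-]/[HA] = (4.27 × 10^-3)² / 1.33 × 10^-2 = 1.4 × 10^-3

Ka = 1.4 × 10^-3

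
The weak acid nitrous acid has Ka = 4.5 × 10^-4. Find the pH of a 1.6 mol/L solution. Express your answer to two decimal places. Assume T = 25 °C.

HNO2 ⇌ NO2- + H+
Ka = x²/(1.6 − x) = 4.5 × 10^-4
Since Ka ≪ C₀, x ≈ √(Ka·C₀) = 2.68 × 10^-2 M.
pH = −log[H+] = −log(2.68 × 10^-2) = 1.57

pH = 1.57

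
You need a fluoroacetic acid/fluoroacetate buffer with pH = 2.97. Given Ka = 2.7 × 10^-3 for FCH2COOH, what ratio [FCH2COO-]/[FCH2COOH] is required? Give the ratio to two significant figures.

ratio = 2.5

pKa = -log(2.7 × 10^-3) = 2.569
pH = pKa + log(r) ⇒ log(r) = 2.97 − 2.569 = +0.401
r = [FCH2COO-]/[FCH2COOH] = 10^(+0.401) = 2.52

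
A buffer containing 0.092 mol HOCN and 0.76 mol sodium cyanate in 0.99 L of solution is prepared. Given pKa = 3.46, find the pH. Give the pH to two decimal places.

pH = pKa + log([A⁻]/[HA]) = 3.46 + log(0.76/0.092)
pH = 3.46 + (+0.917) = 4.38

pH = 4.38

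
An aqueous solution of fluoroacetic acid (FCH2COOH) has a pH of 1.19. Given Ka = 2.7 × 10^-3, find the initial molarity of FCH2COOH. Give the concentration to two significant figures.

C₀ = 1.6 M

[H+] = 10^(-1.19) = 6.46 × 10^-2 M = x
Ka = x²/(C₀ − x) ⇒ C₀ = x + x²/Ka
C₀ = 6.46 × 10^-2 + (6.46 × 10^-2)²/(2.7 × 10^-3) = 1.61 M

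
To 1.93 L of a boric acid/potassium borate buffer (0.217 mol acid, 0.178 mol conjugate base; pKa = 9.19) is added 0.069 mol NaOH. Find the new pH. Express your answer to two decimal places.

After neutralization: n(B(OH)3) = 0.148 mol, n(B(OH)4-) = 0.247 mol.
pH = pKa + log([A⁻]/[HA]) = 9.19 + log(0.247/0.148) = 9.19 +0.222

pH = 9.41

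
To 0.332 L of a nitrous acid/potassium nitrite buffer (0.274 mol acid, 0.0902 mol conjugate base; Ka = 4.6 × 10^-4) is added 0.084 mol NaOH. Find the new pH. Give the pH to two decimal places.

pH = 3.30

OH- converts HNO2 to NO2-: HNO2 → 0.19 mol, NO2- → 0.174 mol.
pKa = −log(4.6 × 10^-4) = 3.337
Henderson–Hasselbalch with mole ratio 0.174/0.19: pH = 3.337 + (-0.038)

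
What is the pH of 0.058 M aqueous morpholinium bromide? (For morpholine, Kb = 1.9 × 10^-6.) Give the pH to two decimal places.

C4H8ONH2+ is the conjugate acid of the weak base C4H8ONH.
Ka = Kw/Kb = 1.0×10^-14 / 1.9 × 10^-6 = 5.26 × 10^-9
Ka = [H+]²/(0.058 − [H+]) = 5.26 × 10^-9
Since Ka ≪ C₀, [H+] ≈ √(Ka·C₀) = 1.75 × 10^-5 M.
Check: 0.03% ionized — well under 5%, approximation valid.
pH = −log[H+] = −log(1.75 × 10^-5) = 4.76

pH = 4.76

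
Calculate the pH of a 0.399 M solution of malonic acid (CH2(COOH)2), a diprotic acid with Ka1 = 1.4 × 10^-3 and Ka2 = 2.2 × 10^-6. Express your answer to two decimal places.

Ka1 ≫ Ka2, so treat the first dissociation as the only significant source of H+.
Ka1 = x²/(0.399 − x) = 1.4 × 10^-3
Solving the quadratic: x = (−Ka1 + √(Ka1² + 4·Ka1·C₀))/2 = 2.29 × 10^-2 M
pH = −log(2.29 × 10^-2) = 1.64

pH = 1.64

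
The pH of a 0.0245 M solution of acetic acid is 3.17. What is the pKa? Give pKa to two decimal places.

pKa = 4.72

[H+] = 10^(-3.17) = 6.76 × 10^-4 M
At equilibrium [HA] = 0.0245 − 6.76 × 10^-4 = 2.38 × 10^-2 M
Ka = [H+][A-]/[HA] = (6.76 × 10^-4)² / 2.38 × 10^-2 = 1.92 × 10^-5
pKa = -log(1.92 × 10^-5) = 4.72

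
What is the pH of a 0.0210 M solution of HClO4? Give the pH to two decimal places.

HClO4 is a strong acid and dissociates completely, so [H+] = 0.0210 M.
pH = -log(0.021) = 1.68

pH = 1.68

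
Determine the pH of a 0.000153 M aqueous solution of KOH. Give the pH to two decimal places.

pH = 10.18

KOH is a strong base; [OH-] = 0.000153 M.
pOH = -log(0.000153) = 3.82
pH = 14.00 - 3.82 = 10.18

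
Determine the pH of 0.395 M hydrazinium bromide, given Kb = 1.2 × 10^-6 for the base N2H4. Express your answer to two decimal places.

N2H5+ is the conjugate acid of the weak base N2H4.
Ka = Kw/Kb = 1.0×10^-14 / 1.2 × 10^-6 = 8.33 × 10^-9
Ka = x²/(0.395 − x) = 8.33 × 10^-9
Since Ka ≪ C₀, x ≈ √(Ka·C₀) = 5.74 × 10^-5 M.
(x/C₀ = 0.015% < 5%, so the approximation holds.)
pH = −log[H+] = −log(5.74 × 10^-5) = 4.24

pH = 4.24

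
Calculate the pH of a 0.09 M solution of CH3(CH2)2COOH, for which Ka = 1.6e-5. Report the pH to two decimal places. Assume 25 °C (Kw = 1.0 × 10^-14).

CH3(CH2)2COOH ⇌ CH3(CH2)2COO- + H+
Ka = x²/(0.09 − x) = 1.6 × 10^-5
Neglecting x in the denominator: x = √(1.6 × 10^-5 × 0.09) = 1.20 × 10^-3 M
(x/C₀ = 1.3% < 5%, so the approximation holds.)
pH = −log(1.20 × 10^-3) = 2.92

pH = 2.92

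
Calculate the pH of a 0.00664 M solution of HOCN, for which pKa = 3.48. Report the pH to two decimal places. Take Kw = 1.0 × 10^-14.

HOCN ⇌ OCN- + H+
Ka = 10^(−3.48) = 3.31 × 10^-4
Ka = x²/(0.00664 − x) = 3.31 × 10^-4
The 5% rule fails; solving x² + Ka·x − Ka·C₀ = 0 exactly:
x = [−0.000331 + √(0.000331² + 8.79e-06)]/2 = 1.33 × 10^-3 M
pH = −log(1.33 × 10^-3) = 2.88

pH = 2.88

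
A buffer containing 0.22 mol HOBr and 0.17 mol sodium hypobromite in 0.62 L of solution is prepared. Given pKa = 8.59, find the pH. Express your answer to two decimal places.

pH = 8.48

Using pH = pKa + log([base]/[acid]) with [base]/[acid] = 0.17/0.22:
pH = 8.59 + (-0.112) = 8.48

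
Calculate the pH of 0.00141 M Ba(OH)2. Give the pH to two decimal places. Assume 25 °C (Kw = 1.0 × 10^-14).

pH = 11.45

Ba(OH)2 is a strong base (each formula unit releases 2 OH-); [OH-] = 0.00282 M.
pOH = -log(0.00282) = 2.55
pH = 14.00 - 2.55 = 11.45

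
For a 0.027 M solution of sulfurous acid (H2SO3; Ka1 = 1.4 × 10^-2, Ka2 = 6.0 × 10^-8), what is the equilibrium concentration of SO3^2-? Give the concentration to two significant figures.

6.0 × 10^-8 M

First ionization gives [H+] ≈ [HSO3-] = 1.37 × 10^-2 M.
Second step: Ka2 = [H+][SO3^2-]/[HSO3-] ≈ [SO3^2-] (since [H+] ≈ [HSO3-]).
So [SO3^2-] ≈ Ka2.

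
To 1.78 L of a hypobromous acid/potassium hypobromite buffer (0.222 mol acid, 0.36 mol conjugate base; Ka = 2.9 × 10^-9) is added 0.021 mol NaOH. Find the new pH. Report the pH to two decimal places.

OH- converts HOBr to OBr-: HOBr → 0.201 mol, OBr- → 0.381 mol.
pKa = −log(2.9 × 10^-9) = 8.538
pH = pKa + log([A⁻]/[HA]) = 8.538 + log(0.381/0.201) = 8.538 +0.278

pH = 8.82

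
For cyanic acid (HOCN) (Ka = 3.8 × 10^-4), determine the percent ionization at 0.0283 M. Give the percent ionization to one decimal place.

10.9%

HOCN ⇌ OCN- + H+; let x = [H+] at equilibrium.
Ka = x²/(C₀ − x); solving the quadratic gives x = 3.09 × 10^-3 M.
Fraction ionized = 3.09 × 10^-3 / 0.0283 = 0.1092 → 10.9%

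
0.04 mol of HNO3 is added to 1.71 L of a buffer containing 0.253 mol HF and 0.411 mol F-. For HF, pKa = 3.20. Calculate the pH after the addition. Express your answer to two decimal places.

pH = 3.30

After neutralization: n(HF) = 0.293 mol, n(F-) = 0.371 mol.
pH = pKa + log(n_F-/n_HF) = 3.20 + log(0.371/0.293) = 3.20 + (+0.103)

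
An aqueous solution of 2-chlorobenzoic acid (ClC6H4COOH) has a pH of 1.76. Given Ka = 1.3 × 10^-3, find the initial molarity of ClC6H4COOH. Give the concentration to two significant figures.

[H+] = 10^(-1.76) = 1.74 × 10^-2 M = x
Ka = x²/(C₀ − x) ⇒ C₀ = x + x²/Ka
C₀ = 1.74 × 10^-2 + (1.74 × 10^-2)²/(1.3 × 10^-3) = 2.50 × 10^-1 M

C₀ = 2.5 × 10^-1 M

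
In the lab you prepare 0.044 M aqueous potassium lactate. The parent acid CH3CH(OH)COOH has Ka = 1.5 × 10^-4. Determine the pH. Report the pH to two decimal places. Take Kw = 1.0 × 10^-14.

pH = 8.23

CH3CH(OH)COO- is the conjugate base of the weak acid CH3CH(OH)COOH.
Kb = Kw/Ka = 1.0×10^-14 / 1.5 × 10^-4 = 6.67 × 10^-11
From the ICE table, Kb = [OH-]²/(0.044 − [OH-]) = 6.67 × 10^-11.
Assume [OH-] ≪ 0.044: [OH-] ≈ √(6.67 × 10^-11 × 0.044) = 1.71 × 10^-6 M
Check: 0.0039% ionized — well under 5%, approximation valid.
pOH = −log(1.71 × 10^-6) = 5.77; pH = 14.00 − 5.77 = 8.23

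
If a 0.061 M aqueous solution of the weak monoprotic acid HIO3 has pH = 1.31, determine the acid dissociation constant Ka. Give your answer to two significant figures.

Ka = 2.0 × 10^-1

[H+] = 10^(-1.31) = 4.90 × 10^-2 M
At equilibrium [HA] = 0.061 − 4.90 × 10^-2 = 1.20 × 10^-2 M
Ka = [H+][A-]/[HA] = (4.90 × 10^-2)² / 1.20 × 10^-2 = 2.0 × 10^-1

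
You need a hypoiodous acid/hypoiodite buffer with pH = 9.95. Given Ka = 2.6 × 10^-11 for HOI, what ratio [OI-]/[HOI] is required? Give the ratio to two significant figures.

ratio = 0.23

pKa = -log(2.6 × 10^-11) = 10.585
pH = pKa + log(r) ⇒ log(r) = 9.95 − 10.585 = -0.635
r = [OI-]/[HOI] = 10^(-0.635) = 0.232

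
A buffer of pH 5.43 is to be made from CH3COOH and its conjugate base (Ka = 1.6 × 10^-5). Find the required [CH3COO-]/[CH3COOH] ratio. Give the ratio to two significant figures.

ratio = 4.3

pKa = -log(1.6 × 10^-5) = 4.796
pH = pKa + log(r) ⇒ log(r) = 5.43 − 4.796 = +0.634
r = [CH3COO-]/[CH3COOH] = 10^(+0.634) = 4.31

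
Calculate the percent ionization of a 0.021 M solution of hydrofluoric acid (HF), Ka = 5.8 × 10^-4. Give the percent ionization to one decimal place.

15.3%

HF ⇌ F- + H+; let x = [H+] at equilibrium.
Solve x² + 0.00058x − 1.22e-05 = 0 → x = 3.21 × 10^-3 M
% ionization = x/C₀ × 100% = 3.21 × 10^-3/0.021 × 100% = 15.3%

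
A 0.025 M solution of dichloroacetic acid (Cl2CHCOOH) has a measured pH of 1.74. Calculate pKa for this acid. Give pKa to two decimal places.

[H+] = 10^(-1.74) = 1.82 × 10^-2 M
At equilibrium [HA] = 0.025 − 1.82 × 10^-2 = 6.80 × 10^-3 M
Ka = [H+][A-]/[HA] = (1.82 × 10^-2)² / 6.80 × 10^-3 = 4.87 × 10^-2
pKa = -log(4.87 × 10^-2) = 1.31

pKa = 1.31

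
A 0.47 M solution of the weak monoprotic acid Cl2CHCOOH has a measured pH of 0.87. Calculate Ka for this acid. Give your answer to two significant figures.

[H+] = 10^(-0.87) = 1.35 × 10^-1 M
At equilibrium [HA] = 0.47 − 1.35 × 10^-1 = 3.35 × 10^-1 M
Ka = [H+][A-]/[HA] = (1.35 × 10^-1)² / 3.35 × 10^-1 = 5.4 × 10^-2

Ka = 5.4 × 10^-2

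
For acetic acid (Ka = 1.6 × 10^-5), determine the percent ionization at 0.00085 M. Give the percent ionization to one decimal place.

CH3COOH ⇌ CH3COO- + H+; let x = [H+] at equilibrium.
Ka = x²/(C₀ − x); solving the quadratic gives x = 1.09 × 10^-4 M.
Fraction ionized = 1.09 × 10^-4 / 0.00085 = 0.1282 → 12.8%

12.8%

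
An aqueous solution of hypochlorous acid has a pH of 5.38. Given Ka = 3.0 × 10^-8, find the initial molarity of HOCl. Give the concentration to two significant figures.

[H+] = 10^(-5.38) = 4.17 × 10^-6 M = x
Ka = x²/(C₀ − x) ⇒ C₀ = x + x²/Ka
C₀ = 4.17 × 10^-6 + (4.17 × 10^-6)²/(3.0 × 10^-8) = 5.84 × 10^-4 M

C₀ = 5.8 × 10^-4 M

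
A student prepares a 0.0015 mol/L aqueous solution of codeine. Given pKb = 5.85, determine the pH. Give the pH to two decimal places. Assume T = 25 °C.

pH = 9.66

C18H21NO3 + H2O ⇌ C18H22NO3+ + OH-
Kb = 10^(−5.85) = 1.41 × 10^-6
From the ICE table, Kb = [OH-]²/(0.0015 − [OH-]) = 1.41 × 10^-6.
Since Kb ≪ C₀, [OH-] ≈ √(Kb·C₀) = 4.60 × 10^-5 M.
pOH = 4.34, so pH = 14.00 − pOH = 9.66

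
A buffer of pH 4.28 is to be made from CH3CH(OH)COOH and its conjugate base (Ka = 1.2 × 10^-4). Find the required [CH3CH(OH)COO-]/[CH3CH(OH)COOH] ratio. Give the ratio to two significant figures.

ratio = 2.3

pKa = -log(1.2 × 10^-4) = 3.921
pH = pKa + log(r) ⇒ log(r) = 4.28 − 3.921 = +0.359
r = [CH3CH(OH)COO-]/[CH3CH(OH)COOH] = 10^(+0.359) = 2.29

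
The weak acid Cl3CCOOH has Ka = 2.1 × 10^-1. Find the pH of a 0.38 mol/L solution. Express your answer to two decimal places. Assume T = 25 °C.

pH = 0.71

Cl3CCOOH ⇌ Cl3CCOO- + H+
Ka = [H+]²/(0.38 − [H+]) = 2.1 × 10^-1
Here C₀/Ka ≈ 1.81, so the small-[H+] approximation fails. Use the quadratic:
[H+] = [−0.21 + √(0.21² + 0.319)]/2 = 1.96 × 10^-1 M
pH = −log(1.96 × 10^-1) = 0.71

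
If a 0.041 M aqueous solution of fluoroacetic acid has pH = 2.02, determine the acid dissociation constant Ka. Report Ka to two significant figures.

Ka = 2.9 × 10^-3

[H+] = 10^(-2.02) = 9.55 × 10^-3 M
At equilibrium [HA] = 0.041 − 9.55 × 10^-3 = 3.15 × 10^-2 M
Ka = [H+][A-]/[HA] = (9.55 × 10^-3)² / 3.15 × 10^-2 = 2.9 × 10^-3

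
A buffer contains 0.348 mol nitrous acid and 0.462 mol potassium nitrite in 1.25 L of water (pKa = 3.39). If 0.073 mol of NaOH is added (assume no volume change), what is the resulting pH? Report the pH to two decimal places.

After neutralization: n(HNO2) = 0.275 mol, n(NO2-) = 0.535 mol.
pH = pKa + log([A⁻]/[HA]) = 3.39 + log(0.535/0.275) = 3.39 +0.289

pH = 3.68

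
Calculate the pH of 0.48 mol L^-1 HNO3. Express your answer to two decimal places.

HNO3 is a strong acid and dissociates completely, so [H+] = 0.48 M.
pH = -log(0.48) = 0.32

pH = 0.32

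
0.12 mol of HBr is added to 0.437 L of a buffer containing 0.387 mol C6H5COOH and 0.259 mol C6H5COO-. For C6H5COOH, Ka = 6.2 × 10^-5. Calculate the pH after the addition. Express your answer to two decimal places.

pH = 3.65

Added H+ converts C6H5COO- to C6H5COOH: C6H5COOH → 0.507 mol, C6H5COO- → 0.139 mol.
pKa = −log(6.2 × 10^-5) = 4.208
pH = pKa + log([A⁻]/[HA]) = 4.208 + log(0.139/0.507) = 4.208 -0.562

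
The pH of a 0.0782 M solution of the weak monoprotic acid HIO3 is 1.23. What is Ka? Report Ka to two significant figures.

Ka = 1.8 × 10^-1

[H+] = 10^(-1.23) = 5.89 × 10^-2 M
At equilibrium [HA] = 0.0782 − 5.89 × 10^-2 = 1.93 × 10^-2 M
Ka = [H+][A-]/[HA] = (5.89 × 10^-2)² / 1.93 × 10^-2 = 1.8 × 10^-1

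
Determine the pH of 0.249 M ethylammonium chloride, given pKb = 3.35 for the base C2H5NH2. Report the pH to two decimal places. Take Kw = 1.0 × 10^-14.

pH = 5.63

C2H5NH3+ is the conjugate acid of the weak base C2H5NH2.
Kb = 10^(−3.35) = 4.47 × 10^-4
Ka = Kw/Kb = 1.0×10^-14 / 4.47 × 10^-4 = 2.24 × 10^-11
From the ICE table, Ka = x²/(0.249 − x) = 2.24 × 10^-11.
Since Ka ≪ C₀, x ≈ √(Ka·C₀) = 2.36 × 10^-6 M.
Check: 0.00095% ionized — well under 5%, approximation valid.
pH = −log[H+] = −log(2.36 × 10^-6) = 5.63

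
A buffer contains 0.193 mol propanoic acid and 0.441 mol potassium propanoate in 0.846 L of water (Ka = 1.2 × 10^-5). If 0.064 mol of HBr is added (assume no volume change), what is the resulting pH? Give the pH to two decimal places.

pH = 5.09

After neutralization: n(CH3CH2COOH) = 0.257 mol, n(CH3CH2COO-) = 0.377 mol.
pKa = −log(1.2 × 10^-5) = 4.921
Henderson–Hasselbalch with mole ratio 0.377/0.257: pH = 4.921 + (+0.166)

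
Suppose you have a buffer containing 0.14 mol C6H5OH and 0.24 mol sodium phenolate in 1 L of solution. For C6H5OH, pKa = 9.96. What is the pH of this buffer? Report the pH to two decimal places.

Using pH = pKa + log([base]/[acid]) with [base]/[acid] = 0.24/0.14:
pH = 9.96 + (+0.234) = 10.19

pH = 10.19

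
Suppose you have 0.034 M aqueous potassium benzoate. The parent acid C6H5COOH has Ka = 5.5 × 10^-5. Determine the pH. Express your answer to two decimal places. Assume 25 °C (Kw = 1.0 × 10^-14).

pH = 8.40

C6H5COO- is the conjugate base of the weak acid C6H5COOH.
Kb = Kw/Ka = 1.0×10^-14 / 5.5 × 10^-5 = 1.82 × 10^-10
Kb = x²/(0.034 − x) = 1.82 × 10^-10
Neglecting x in the denominator: x = √(1.82 × 10^-10 × 0.034) = 2.49 × 10^-6 M
(x/C₀ = 0.0073% < 5%, so the approximation holds.)
pOH = 5.60, so pH = 14.00 − pOH = 8.40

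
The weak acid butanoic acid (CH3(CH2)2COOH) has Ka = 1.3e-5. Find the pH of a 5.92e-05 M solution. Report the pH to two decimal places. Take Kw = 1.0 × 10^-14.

pH = 4.66

CH3(CH2)2COOH ⇌ CH3(CH2)2COO- + H+
From the ICE table, Ka = [H+]²/(5.92e-05 − [H+]) = 1.3 × 10^-5.
[H+] is not negligible relative to C₀; solve [H+]² + 1.3e-05·[H+] − 7.7e-10 = 0.
[H+] = (−Ka + √(Ka² + 4·Ka·C₀))/2 = 2.20 × 10^-5 M
pH = −log[H+] = −log(2.20 × 10^-5) = 4.66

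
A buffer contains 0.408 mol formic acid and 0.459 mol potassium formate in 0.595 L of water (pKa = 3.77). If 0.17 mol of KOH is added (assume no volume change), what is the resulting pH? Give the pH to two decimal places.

pH = 4.19

After neutralization: n(HCOOH) = 0.238 mol, n(HCOO-) = 0.629 mol.
Henderson–Hasselbalch with mole ratio 0.629/0.238: pH = 3.77 + (+0.422)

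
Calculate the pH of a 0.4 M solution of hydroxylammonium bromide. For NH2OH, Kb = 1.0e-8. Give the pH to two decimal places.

NH3OH+ is the conjugate acid of the weak base NH2OH.
Ka = Kw/Kb = 1.0×10^-14 / 1.0 × 10^-8 = 1.00 × 10^-6
Ka = x²/(0.4 − x) = 1.00 × 10^-6
Neglecting x in the denominator: x = √(1.00 × 10^-6 × 0.4) = 6.32 × 10^-4 M
pH = −log(6.32 × 10^-4) = 3.20

pH = 3.20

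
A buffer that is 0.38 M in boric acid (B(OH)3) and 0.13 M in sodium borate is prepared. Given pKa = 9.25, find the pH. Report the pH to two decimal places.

pH = 8.78

pH = pKa + log([A⁻]/[HA]) = 9.25 + log(0.13/0.38)
pH = 9.25 + (-0.466) = 8.78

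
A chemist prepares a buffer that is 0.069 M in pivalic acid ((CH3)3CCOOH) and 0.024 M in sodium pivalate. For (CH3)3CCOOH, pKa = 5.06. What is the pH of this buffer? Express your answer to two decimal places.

pH = 4.60

pH = pKa + log([A⁻]/[HA]) = 5.06 + log(0.024/0.069)
pH = 5.06 + (-0.459) = 4.60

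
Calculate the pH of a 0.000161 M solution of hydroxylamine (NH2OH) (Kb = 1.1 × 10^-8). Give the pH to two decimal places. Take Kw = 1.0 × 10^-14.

NH2OH + H2O ⇌ NH3OH+ + OH-
Kb = [OH-]²/(0.000161 − [OH-]) = 1.1 × 10^-8
Since Kb ≪ C₀, [OH-] ≈ √(Kb·C₀) = 1.33 × 10^-6 M.
([OH-]/C₀ = 0.83% < 5%, so the approximation holds.)
pOH = 5.88, so pH = 14.00 − pOH = 8.12

pH = 8.12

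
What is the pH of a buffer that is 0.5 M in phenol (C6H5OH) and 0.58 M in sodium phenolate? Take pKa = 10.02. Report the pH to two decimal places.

Henderson–Hasselbalch: pH = pKa + log([C6H5O-]/[C6H5OH]) = 10.02 + log(0.58/0.5)
pH = 10.02 + (+0.064) = 10.08

pH = 10.08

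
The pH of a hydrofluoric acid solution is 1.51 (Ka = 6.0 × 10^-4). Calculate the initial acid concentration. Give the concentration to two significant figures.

[H+] = 10^(-1.51) = 3.09 × 10^-2 M = x
Ka = x²/(C₀ − x) ⇒ C₀ = x + x²/Ka
C₀ = 3.09 × 10^-2 + (3.09 × 10^-2)²/(6.0 × 10^-4) = 1.62 M

C₀ = 1.6 M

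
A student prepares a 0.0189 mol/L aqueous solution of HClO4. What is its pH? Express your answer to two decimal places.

pH = 1.72

HClO4 is a strong acid and dissociates completely, so [H+] = 0.0189 M.
pH = -log(0.0189) = 1.72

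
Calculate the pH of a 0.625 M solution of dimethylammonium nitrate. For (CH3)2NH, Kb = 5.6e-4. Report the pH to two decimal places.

(CH3)2NH2+ is the conjugate acid of the weak base (CH3)2NH.
Ka = Kw/Kb = 1.0×10^-14 / 5.6 × 10^-4 = 1.79 × 10^-11
Let x = [H+] at equilibrium. Ka = x²/(0.625 − x).
Assume x ≪ 0.625: x ≈ √(1.79 × 10^-11 × 0.625) = 3.34 × 10^-6 M
(x/C₀ = 0.00054% < 5%, so the approximation holds.)
pH = −log[H+] = −log(3.34 × 10^-6) = 5.48

pH = 5.48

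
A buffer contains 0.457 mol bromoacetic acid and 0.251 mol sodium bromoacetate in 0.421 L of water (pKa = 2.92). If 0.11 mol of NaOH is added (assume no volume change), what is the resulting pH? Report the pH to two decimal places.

OH- converts BrCH2COOH to BrCH2COO-: BrCH2COOH → 0.347 mol, BrCH2COO- → 0.361 mol.
pH = pKa + log(n_BrCH2COO-/n_BrCH2COOH) = 2.92 + log(0.361/0.347) = 2.92 + (+0.017)

pH = 2.94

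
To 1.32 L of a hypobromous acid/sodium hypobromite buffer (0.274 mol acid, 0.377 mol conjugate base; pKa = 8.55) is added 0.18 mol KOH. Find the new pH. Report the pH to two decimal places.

OH- converts HOBr to OBr-: HOBr → 0.094 mol, OBr- → 0.557 mol.
Henderson–Hasselbalch with mole ratio 0.557/0.094: pH = 8.55 + (+0.773)

pH = 9.32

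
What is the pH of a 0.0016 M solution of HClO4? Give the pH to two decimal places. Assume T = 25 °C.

pH = 2.80

HClO4 is a strong acid and dissociates completely, so [H+] = 0.0016 M.
pH = -log(0.0016) = 2.80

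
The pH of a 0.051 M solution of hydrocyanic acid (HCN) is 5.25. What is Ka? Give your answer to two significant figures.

Ka = 6.2 × 10^-10

[H+] = 10^(-5.25) = 5.62 × 10^-6 M
At equilibrium [HA] = 0.051 − 5.62 × 10^-6 = 5.10 × 10^-2 M
Ka = [H+][A-]/[HA] = (5.62 × 10^-6)² / 5.10 × 10^-2 = 6.2 × 10^-10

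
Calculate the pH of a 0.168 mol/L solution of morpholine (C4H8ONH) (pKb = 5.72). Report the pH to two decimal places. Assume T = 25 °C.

C4H8ONH + H2O ⇌ C4H8ONH2+ + OH-
Kb = 10^(−5.72) = 1.91 × 10^-6
Let x = [OH-] at equilibrium. Kb = x²/(0.168 − x).
Since Kb ≪ C₀, x ≈ √(Kb·C₀) = 5.66 × 10^-4 M.
pOH = −log(5.66 × 10^-4) = 3.25; pH = 14.00 − 3.25 = 10.75

pH = 10.75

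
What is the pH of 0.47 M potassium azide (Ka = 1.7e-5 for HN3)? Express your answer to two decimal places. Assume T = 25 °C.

pH = 9.22

N3- is the conjugate base of the weak acid HN3.
Kb = Kw/Ka = 1.0×10^-14 / 1.7 × 10^-5 = 5.88 × 10^-10
Kb = [OH-]²/(0.47 − [OH-]) = 5.88 × 10^-10
Since Kb ≪ C₀, [OH-] ≈ √(Kb·C₀) = 1.66 × 10^-5 M.
Check: 0.0035% ionized — well under 5%, approximation valid.
pOH = 4.78, so pH = 14.00 − pOH = 9.22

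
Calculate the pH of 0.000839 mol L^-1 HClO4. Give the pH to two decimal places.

pH = 3.08

HClO4 is a strong acid and dissociates completely, so [H+] = 0.000839 M.
pH = -log(0.000839) = 3.08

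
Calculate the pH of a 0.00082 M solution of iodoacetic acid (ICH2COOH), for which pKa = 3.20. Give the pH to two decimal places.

ICH2COOH ⇌ ICH2COO- + H+
Ka = 10^(−3.20) = 6.31 × 10^-4
Ka = x²/(0.00082 − x) = 6.31 × 10^-4
Here C₀/Ka ≈ 1.3, so the small-x approximation fails. Use the quadratic:
x = (−Ka + √(Ka² + 4·Ka·C₀))/2 = 4.70 × 10^-4 M
pH = −log(4.70 × 10^-4) = 3.33

pH = 3.33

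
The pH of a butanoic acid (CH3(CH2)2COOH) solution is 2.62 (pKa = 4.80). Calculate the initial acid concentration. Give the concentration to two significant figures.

[H+] = 10^(-2.62) = 2.40 × 10^-3 M = x
Ka = 10^(−4.80) = 1.58 × 10^-5
Ka = x²/(C₀ − x) ⇒ C₀ = x + x²/Ka
C₀ = 2.40 × 10^-3 + (2.40 × 10^-3)²/(1.58 × 10^-5) = 3.67 × 10^-1 M

C₀ = 3.7 × 10^-1 M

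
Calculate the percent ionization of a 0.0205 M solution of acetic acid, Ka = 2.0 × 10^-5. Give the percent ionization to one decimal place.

CH3COOH ⇌ CH3COO- + H+; let x = [H+] at equilibrium.
x ≈ √(Ka·C₀) = √(2.0 × 10^-5 × 0.0205) = 6.40 × 10^-4 M
% ionization = x/C₀ × 100% = 6.40 × 10^-4/0.0205 × 100% = 3.1%

3.1%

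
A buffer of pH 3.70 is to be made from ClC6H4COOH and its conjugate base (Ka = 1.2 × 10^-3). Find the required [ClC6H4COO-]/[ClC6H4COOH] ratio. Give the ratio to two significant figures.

pKa = -log(1.2 × 10^-3) = 2.921
pH = pKa + log(r) ⇒ log(r) = 3.70 − 2.921 = +0.779
r = [ClC6H4COO-]/[ClC6H4COOH] = 10^(+0.779) = 6.01

ratio = 6.0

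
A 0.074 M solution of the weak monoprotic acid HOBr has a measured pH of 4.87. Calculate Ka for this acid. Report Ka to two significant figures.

[H+] = 10^(-4.87) = 1.35 × 10^-5 M
At equilibrium [HA] = 0.074 − 1.35 × 10^-5 = 7.40 × 10^-2 M
Ka = [H+][A-]/[HA] = (1.35 × 10^-5)² / 7.40 × 10^-2 = 2.5 × 10^-9

Ka = 2.5 × 10^-9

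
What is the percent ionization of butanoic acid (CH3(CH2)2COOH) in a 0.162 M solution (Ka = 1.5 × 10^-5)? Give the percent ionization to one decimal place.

1.0%

CH3(CH2)2COOH ⇌ CH3(CH2)2COO- + H+; let x = [H+] at equilibrium.
x ≈ √(Ka·C₀) = √(1.5 × 10^-5 × 0.162) = 1.56 × 10^-3 M
% ionization = x/C₀ × 100% = 1.56 × 10^-3/0.162 × 100% = 1.0%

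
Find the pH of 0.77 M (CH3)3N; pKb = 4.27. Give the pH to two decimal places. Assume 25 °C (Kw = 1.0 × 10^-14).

(CH3)3N + H2O ⇌ (CH3)3NH+ + OH-
Kb = 10^(−4.27) = 5.37 × 10^-5
Let x = [OH-] at equilibrium. Kb = x²/(0.77 − x).
Assume x ≪ 0.77: x ≈ √(5.37 × 10^-5 × 0.77) = 6.43 × 10^-3 M
Check: 0.84% ionized — well under 5%, approximation valid.
pOH = 2.19, so pH = 14.00 − pOH = 11.81

pH = 11.81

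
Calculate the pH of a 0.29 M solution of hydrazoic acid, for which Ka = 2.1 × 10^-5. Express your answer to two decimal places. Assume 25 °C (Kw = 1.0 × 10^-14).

pH = 2.61

HN3 ⇌ N3- + H+
Ka = [H+]²/(0.29 − [H+]) = 2.1 × 10^-5
Neglecting [H+] in the denominator: [H+] = √(2.1 × 10^-5 × 0.29) = 2.47 × 10^-3 M
([H+]/C₀ = 0.85% < 5%, so the approximation holds.)
pH = −log(2.47 × 10^-3) = 2.61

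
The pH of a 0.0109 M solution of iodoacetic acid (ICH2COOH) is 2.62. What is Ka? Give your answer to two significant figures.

Ka = 6.8 × 10^-4

[H+] = 10^(-2.62) = 2.40 × 10^-3 M
At equilibrium [HA] = 0.0109 − 2.40 × 10^-3 = 8.50 × 10^-3 M
Ka = [H+][A-]/[HA] = (2.40 × 10^-3)² / 8.50 × 10^-3 = 6.8 × 10^-4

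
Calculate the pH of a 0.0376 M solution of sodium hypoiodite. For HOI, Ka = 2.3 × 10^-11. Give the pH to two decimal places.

pH = 11.58

OI- is the conjugate base of the weak acid HOI.
Kb = Kw/Ka = 1.0×10^-14 / 2.3 × 10^-11 = 4.35 × 10^-4
Let x = [OH-] at equilibrium. Kb = x²/(0.0376 − x).
x is not negligible relative to C₀; solve x² + 0.000435·x − 1.64e-05 = 0.
x = (−Kb + √(Kb² + 4·Kb·C₀))/2 = 3.83 × 10^-3 M
pOH = 2.42, so pH = 14.00 − pOH = 11.58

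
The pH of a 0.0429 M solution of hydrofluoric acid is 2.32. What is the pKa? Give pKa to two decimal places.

[H+] = 10^(-2.32) = 4.79 × 10^-3 M
At equilibrium [HA] = 0.0429 − 4.79 × 10^-3 = 3.81 × 10^-2 M
Ka = [H+][A-]/[HA] = (4.79 × 10^-3)² / 3.81 × 10^-2 = 6.02 × 10^-4
pKa = -log(6.02 × 10^-4) = 3.22

pKa = 3.22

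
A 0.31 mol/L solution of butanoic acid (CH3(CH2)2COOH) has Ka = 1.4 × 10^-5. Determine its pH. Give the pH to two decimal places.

CH3(CH2)2COOH ⇌ CH3(CH2)2COO- + H+
From the ICE table, Ka = [H+]²/(0.31 − [H+]) = 1.4 × 10^-5.
Assume [H+] ≪ 0.31: [H+] ≈ √(1.4 × 10^-5 × 0.31) = 2.08 × 10^-3 M
Check: 0.67% ionized — well under 5%, approximation valid.
pH = −log[H+] = −log(2.08 × 10^-3) = 2.68

pH = 2.68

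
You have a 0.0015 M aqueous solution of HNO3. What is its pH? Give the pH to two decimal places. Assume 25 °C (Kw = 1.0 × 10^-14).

pH = 2.82

HNO3 is a strong acid and dissociates completely, so [H+] = 0.0015 M.
pH = -log(0.0015) = 2.82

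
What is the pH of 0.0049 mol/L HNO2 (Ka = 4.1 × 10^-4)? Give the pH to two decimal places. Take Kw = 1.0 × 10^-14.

pH = 2.91

HNO2 ⇌ NO2- + H+
Ka = [H+]²/(0.0049 − [H+]) = 4.1 × 10^-4
Here C₀/Ka ≈ 12, so the small-[H+] approximation fails. Use the quadratic:
[H+] = (−Ka + √(Ka² + 4·Ka·C₀))/2 = 1.23 × 10^-3 M
pH = −log[H+] = −log(1.23 × 10^-3) = 2.91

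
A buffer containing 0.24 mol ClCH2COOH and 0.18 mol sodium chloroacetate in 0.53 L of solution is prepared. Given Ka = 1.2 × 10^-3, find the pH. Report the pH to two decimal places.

pKa = −log(1.2 × 10^-3) = 2.921
pH = pKa + log([A⁻]/[HA]) = 2.921 + log(0.18/0.24)
pH = 2.921 + (-0.125) = 2.80

pH = 2.80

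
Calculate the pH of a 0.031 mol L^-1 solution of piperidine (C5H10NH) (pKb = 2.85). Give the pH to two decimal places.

pH = 11.77

C5H10NH + H2O ⇌ C5H10NH2+ + OH-
Kb = 10^(−2.85) = 1.41 × 10^-3
Let x = [OH-] at equilibrium. Kb = x²/(0.031 − x).
The 5% rule fails; solving x² + Kb·x − Kb·C₀ = 0 exactly:
x = (−Kb + √(Kb² + 4·Kb·C₀))/2 = 5.94 × 10^-3 M
pOH = −log(5.94 × 10^-3) = 2.23; pH = 14.00 − 2.23 = 11.77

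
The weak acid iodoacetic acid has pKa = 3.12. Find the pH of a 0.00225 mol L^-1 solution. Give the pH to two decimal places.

pH = 3.01

ICH2COOH ⇌ ICH2COO- + H+
Ka = 10^(−3.12) = 7.59 × 10^-4
From the ICE table, Ka = [H+]²/(0.00225 − [H+]) = 7.59 × 10^-4.
The 5% rule fails; solving [H+]² + Ka·[H+] − Ka·C₀ = 0 exactly:
[H+] = (−Ka + √(Ka² + 4·Ka·C₀))/2 = 9.81 × 10^-4 M
pH = −log[H+] = −log(9.81 × 10^-4) = 3.01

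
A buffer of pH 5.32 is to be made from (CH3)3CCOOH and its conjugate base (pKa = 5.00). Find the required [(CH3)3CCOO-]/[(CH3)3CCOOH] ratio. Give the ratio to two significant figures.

ratio = 2.1

pH = pKa + log(r) ⇒ log(r) = 5.32 − 5.00 = +0.32
r = [(CH3)3CCOO-]/[(CH3)3CCOOH] = 10^(+0.32) = 2.09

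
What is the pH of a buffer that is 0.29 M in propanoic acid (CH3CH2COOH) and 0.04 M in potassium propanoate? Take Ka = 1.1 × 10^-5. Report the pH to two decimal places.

pKa = −log(1.1 × 10^-5) = 4.959
pH = pKa + log([A⁻]/[HA]) = 4.959 + log(0.04/0.29)
pH = 4.959 + (-0.860) = 4.10

pH = 4.10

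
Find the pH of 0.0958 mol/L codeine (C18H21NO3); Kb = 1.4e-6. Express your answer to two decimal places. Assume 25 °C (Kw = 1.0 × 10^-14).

pH = 10.56

C18H21NO3 + H2O ⇌ C18H22NO3+ + OH-
From the ICE table, Kb = x²/(0.0958 − x) = 1.4 × 10^-6.
Assume x ≪ 0.0958: x ≈ √(1.4 × 10^-6 × 0.0958) = 3.66 × 10^-4 M
pOH = −log(3.66 × 10^-4) = 3.44; pH = 14.00 − 3.44 = 10.56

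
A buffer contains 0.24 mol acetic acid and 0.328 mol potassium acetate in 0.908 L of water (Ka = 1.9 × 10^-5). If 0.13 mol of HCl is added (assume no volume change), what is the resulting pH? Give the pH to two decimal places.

Added H+ converts CH3COO- to CH3COOH: CH3COOH → 0.37 mol, CH3COO- → 0.198 mol.
pKa = −log(1.9 × 10^-5) = 4.721
pH = pKa + log([A⁻]/[HA]) = 4.721 + log(0.198/0.37) = 4.721 -0.272

pH = 4.45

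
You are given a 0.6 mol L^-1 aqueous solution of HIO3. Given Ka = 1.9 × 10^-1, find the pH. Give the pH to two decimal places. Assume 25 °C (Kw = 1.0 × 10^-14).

HIO3 ⇌ IO3- + H+
Ka = [H+]²/(0.6 − [H+]) = 1.9 × 10^-1
Here C₀/Ka ≈ 3.16, so the small-[H+] approximation fails. Use the quadratic:
[H+] = [−0.19 + √(0.19² + 0.456)]/2 = 2.56 × 10^-1 M
pH = −log[H+] = −log(2.56 × 10^-1) = 0.59

pH = 0.59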